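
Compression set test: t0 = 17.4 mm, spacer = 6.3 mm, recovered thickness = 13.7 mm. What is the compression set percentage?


CS = (t0 - recovered) / (t0 - ts) * 100
= (17.4 - 13.7) / (17.4 - 6.3) * 100
= 3.7 / 11.1 * 100
= 33.3%

33.3%


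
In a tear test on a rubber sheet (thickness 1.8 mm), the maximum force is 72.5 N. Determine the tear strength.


Tear strength = force / thickness
= 72.5 / 1.8
= 40.28 N/mm

40.28 N/mm


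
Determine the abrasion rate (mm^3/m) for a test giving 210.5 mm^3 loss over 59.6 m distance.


Rate = volume_loss / distance
= 210.5 / 59.6
= 3.532 mm^3/m

3.532 mm^3/m


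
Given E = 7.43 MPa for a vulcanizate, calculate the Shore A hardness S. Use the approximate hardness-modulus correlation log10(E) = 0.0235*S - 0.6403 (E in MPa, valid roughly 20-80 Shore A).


log10(E) = 0.0235*S - 0.6403  =>  S = (log10(E) + 0.6403) / 0.0235
log10(7.43) = 0.870989
S = (0.870989 + 0.6403) / 0.0235 = 1.511289 / 0.0235
S = 64.3

Shore A = 64.3


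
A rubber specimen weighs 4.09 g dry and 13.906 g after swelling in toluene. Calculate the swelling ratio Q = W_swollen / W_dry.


Q = W_swollen / W_dry
Q = 13.906 / 4.09
Q = 3.4

Q = 3.4


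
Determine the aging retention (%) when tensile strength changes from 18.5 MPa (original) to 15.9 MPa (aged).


Retention = aged / original * 100
= 15.9 / 18.5 * 100
= 85.9%

85.9%


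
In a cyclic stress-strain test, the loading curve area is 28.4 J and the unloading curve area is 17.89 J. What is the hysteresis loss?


Hysteresis loss = loading - unloading
= 28.4 - 17.89
= 10.51 J

10.51 J


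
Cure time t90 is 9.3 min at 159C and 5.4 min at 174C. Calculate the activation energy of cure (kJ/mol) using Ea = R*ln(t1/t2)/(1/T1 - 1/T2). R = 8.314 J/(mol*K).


T1 = 432.15 K, T2 = 447.15 K
1/T1 - 1/T2 = 7.7625e-05
ln(t1/t2) = ln(9.3/5.4) = 0.5436
Ea = 8.314 * 0.5436 / 7.7625e-05 = 58223.4991 J/mol
Ea = 58.22 kJ/mol

58.22 kJ/mol


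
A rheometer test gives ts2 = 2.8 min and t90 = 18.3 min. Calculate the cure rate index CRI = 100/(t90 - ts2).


CRI = 100 / (t90 - ts2)
= 100 / (18.3 - 2.8)
= 100 / 15.5
= 6.45 min^-1

6.45 min^-1


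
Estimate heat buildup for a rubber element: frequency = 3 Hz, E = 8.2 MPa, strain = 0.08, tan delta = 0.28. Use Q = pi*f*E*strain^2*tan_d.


Q = pi * f * E * strain^2 * tan_d
= pi * 3 * 8.2 * 0.08^2 * 0.28
= pi * 3 * 8.2 * 0.0064 * 0.28
= 0.1385

Q = 0.1385


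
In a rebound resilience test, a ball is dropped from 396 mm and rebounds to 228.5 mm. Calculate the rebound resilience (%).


Resilience = h_rebound / h_drop * 100
= 228.5 / 396 * 100
= 57.7%

57.7%


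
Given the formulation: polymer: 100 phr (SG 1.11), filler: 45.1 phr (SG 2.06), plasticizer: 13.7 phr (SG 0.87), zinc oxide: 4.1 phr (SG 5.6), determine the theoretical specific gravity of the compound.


Sum of weights = 162.9
Volume contributions:
  polymer: 100/1.11 = 90.0901
  filler: 45.1/2.06 = 21.8932
  plasticizer: 13.7/0.87 = 15.7471
  zinc oxide: 4.1/5.6 = 0.7321
Sum of volumes = 128.4626
SG = 162.9 / 128.4626 = 1.268

SG = 1.268


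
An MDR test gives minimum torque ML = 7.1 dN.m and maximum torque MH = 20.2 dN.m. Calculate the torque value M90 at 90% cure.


M90 = ML + 0.9 * (MH - ML)
M90 = 7.1 + 0.9 * (20.2 - 7.1)
M90 = 7.1 + 0.9 * 13.1
M90 = 18.89 dN.m

18.89 dN.m


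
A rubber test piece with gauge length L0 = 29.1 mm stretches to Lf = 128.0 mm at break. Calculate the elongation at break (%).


Elongation = (Lf - L0) / L0 * 100
= (128.0 - 29.1) / 29.1 * 100
= 98.9 / 29.1 * 100
= 339.9%

339.9%


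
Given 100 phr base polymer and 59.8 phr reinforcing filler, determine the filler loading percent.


Filler % = filler / (rubber + filler) * 100
= 59.8 / (100 + 59.8) * 100
= 59.8 / 159.8 * 100
= 37.42%

37.42%


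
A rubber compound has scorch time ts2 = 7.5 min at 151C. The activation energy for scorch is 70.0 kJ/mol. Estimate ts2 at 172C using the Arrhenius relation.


Convert temperatures: T1 = 151 + 273.15 = 424.15 K, T2 = 172 + 273.15 = 445.15 K
ts2_new = 7.5 * exp(70000 / 8.314 * (1/445.15 - 1/424.15))
1/T2 - 1/T1 = -1.1122e-04
ts2_new = 2.94 min

2.94 min


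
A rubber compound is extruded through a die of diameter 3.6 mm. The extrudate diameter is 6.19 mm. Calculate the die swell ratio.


Die swell ratio = D_extrudate / D_die
= 6.19 / 3.6
= 1.719

Die swell = 1.719


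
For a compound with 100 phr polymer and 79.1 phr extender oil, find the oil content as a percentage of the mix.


Oil % = oil / (100 + oil) * 100
= 79.1 / (100 + 79.1) * 100
= 79.1 / 179.1 * 100
= 44.17%

44.17%


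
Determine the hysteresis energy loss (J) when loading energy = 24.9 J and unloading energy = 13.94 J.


Hysteresis loss = loading - unloading
= 24.9 - 13.94
= 10.96 J

10.96 J


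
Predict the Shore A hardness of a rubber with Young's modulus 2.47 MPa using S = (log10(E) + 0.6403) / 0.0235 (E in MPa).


log10(E) = 0.0235*S - 0.6403  =>  S = (log10(E) + 0.6403) / 0.0235
log10(2.47) = 0.392697
S = (0.392697 + 0.6403) / 0.0235 = 1.032997 / 0.0235
S = 44.0

Shore A = 44.0


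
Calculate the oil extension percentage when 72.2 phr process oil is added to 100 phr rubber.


Oil % = oil / (100 + oil) * 100
= 72.2 / (100 + 72.2) * 100
= 72.2 / 172.2 * 100
= 41.93%

41.93%


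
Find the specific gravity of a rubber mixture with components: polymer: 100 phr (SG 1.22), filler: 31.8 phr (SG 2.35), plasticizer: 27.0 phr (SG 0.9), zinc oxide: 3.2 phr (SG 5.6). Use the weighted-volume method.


Sum of weights = 162.0
Volume contributions:
  polymer: 100/1.22 = 81.9672
  filler: 31.8/2.35 = 13.5319
  plasticizer: 27.0/0.9 = 30.0000
  zinc oxide: 3.2/5.6 = 0.5714
Sum of volumes = 126.0706
SG = 162.0 / 126.0706 = 1.285

SG = 1.285


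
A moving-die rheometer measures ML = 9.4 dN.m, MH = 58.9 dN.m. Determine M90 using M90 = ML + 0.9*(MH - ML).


M90 = ML + 0.9 * (MH - ML)
M90 = 9.4 + 0.9 * (58.9 - 9.4)
M90 = 9.4 + 0.9 * 49.5
M90 = 53.95 dN.m

53.95 dN.m


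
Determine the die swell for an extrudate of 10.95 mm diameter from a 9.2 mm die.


Die swell ratio = D_extrudate / D_die
= 10.95 / 9.2
= 1.19

Die swell = 1.19


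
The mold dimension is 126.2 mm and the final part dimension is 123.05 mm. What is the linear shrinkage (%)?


Shrinkage = (mold - part) / mold * 100
= (126.2 - 123.05) / 126.2 * 100
= 3.15 / 126.2 * 100
= 2.5%

2.5%


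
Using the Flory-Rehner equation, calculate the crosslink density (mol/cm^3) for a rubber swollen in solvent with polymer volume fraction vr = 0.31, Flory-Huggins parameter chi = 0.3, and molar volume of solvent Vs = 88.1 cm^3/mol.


ln(1 - vr) = ln(1 - 0.31) = -0.3711
Numerator = -((-0.3711) + 0.31 + 0.3 * 0.31^2) = 0.0322
Denominator = 88.1 * (0.31^(1/3) - 0.31/2) = 45.9697
nu = 0.0322 / 45.9697 = 7.0119e-04 mol/cm^3

7.0119e-04 mol/cm^3


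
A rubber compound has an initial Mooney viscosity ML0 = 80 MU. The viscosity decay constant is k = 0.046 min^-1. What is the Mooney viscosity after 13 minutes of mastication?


ML = ML0 * exp(-k * t)
ML = 80 * exp(-0.046 * 13)
ML = 80 * 0.5499
ML = 43.99 MU

43.99 MU


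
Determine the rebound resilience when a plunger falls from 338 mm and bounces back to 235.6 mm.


Resilience = h_rebound / h_drop * 100
= 235.6 / 338 * 100
= 69.7%

69.7%


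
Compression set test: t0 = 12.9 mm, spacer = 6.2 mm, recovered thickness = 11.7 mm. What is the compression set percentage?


CS = (t0 - recovered) / (t0 - ts) * 100
= (12.9 - 11.7) / (12.9 - 6.2) * 100
= 1.2 / 6.7 * 100
= 17.9%

17.9%


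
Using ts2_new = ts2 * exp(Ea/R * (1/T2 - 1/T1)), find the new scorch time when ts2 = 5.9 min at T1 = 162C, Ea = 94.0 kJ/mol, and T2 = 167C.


Convert temperatures: T1 = 162 + 273.15 = 435.15 K, T2 = 167 + 273.15 = 440.15 K
ts2_new = 5.9 * exp(94000 / 8.314 * (1/440.15 - 1/435.15))
1/T2 - 1/T1 = -2.6105e-05
ts2_new = 4.39 min

4.39 min


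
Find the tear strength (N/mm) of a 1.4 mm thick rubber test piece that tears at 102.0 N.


Tear strength = force / thickness
= 102.0 / 1.4
= 72.86 N/mm

72.86 N/mm


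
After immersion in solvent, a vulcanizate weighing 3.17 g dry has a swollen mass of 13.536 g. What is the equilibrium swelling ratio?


Q = W_swollen / W_dry
Q = 13.536 / 3.17
Q = 4.27

Q = 4.27


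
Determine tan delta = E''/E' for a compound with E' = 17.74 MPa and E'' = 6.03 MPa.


tan delta = E'' / E'
= 6.03 / 17.74
= 0.3399

tan delta = 0.3399


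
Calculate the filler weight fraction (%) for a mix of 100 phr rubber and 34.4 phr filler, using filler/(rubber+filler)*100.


Filler % = filler / (rubber + filler) * 100
= 34.4 / (100 + 34.4) * 100
= 34.4 / 134.4 * 100
= 25.6%

25.6%


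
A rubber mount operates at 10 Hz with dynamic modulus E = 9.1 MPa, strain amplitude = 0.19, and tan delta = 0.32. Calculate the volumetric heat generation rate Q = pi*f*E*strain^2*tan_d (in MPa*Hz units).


Q = pi * f * E * strain^2 * tan_d
= pi * 10 * 9.1 * 0.19^2 * 0.32
= pi * 10 * 9.1 * 0.0361 * 0.32
= 3.3025

Q = 3.3025


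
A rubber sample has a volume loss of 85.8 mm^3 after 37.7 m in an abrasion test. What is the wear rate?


Rate = volume_loss / distance
= 85.8 / 37.7
= 2.276 mm^3/m

2.276 mm^3/m


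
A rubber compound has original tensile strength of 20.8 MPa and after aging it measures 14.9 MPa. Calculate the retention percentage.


Retention = aged / original * 100
= 14.9 / 20.8 * 100
= 71.6%

71.6%


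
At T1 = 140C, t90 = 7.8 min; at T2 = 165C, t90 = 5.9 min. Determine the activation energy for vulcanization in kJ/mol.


T1 = 413.15 K, T2 = 438.15 K
1/T1 - 1/T2 = 1.3811e-04
ln(t1/t2) = ln(7.8/5.9) = 0.2792
Ea = 8.314 * 0.2792 / 1.3811e-04 = 16806.2756 J/mol
Ea = 16.81 kJ/mol

16.81 kJ/mol


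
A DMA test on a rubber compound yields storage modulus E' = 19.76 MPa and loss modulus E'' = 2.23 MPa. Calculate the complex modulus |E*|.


|E*| = sqrt(E'^2 + E''^2)
= sqrt(19.76^2 + 2.23^2)
= sqrt(390.4576 + 4.9729)
= 19.885 MPa

19.885 MPa


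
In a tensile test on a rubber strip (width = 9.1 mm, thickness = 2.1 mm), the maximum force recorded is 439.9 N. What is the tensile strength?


Area = width * thickness = 9.1 * 2.1 = 19.11 mm^2
TS = force / area = 439.9 / 19.11 = 23.02 MPa

23.02 MPa


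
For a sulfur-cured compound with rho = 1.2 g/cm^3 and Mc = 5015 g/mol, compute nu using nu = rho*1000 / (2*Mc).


nu = rho * 1000 / (2 * Mc)
nu = 1.2 * 1000 / (2 * 5015)
nu = 1200.0 / 10030
nu = 0.1196 mol/L

0.1196 mol/L


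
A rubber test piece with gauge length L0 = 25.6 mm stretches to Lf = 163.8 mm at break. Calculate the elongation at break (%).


Elongation = (Lf - L0) / L0 * 100
= (163.8 - 25.6) / 25.6 * 100
= 138.2 / 25.6 * 100
= 539.8%

539.8%


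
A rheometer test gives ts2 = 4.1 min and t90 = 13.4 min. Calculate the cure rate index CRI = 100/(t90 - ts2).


CRI = 100 / (t90 - ts2)
= 100 / (13.4 - 4.1)
= 100 / 9.3
= 10.75 min^-1

10.75 min^-1


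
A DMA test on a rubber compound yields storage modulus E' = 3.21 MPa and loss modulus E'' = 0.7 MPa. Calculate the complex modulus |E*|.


|E*| = sqrt(E'^2 + E''^2)
= sqrt(3.21^2 + 0.7^2)
= sqrt(10.3041 + 0.4900)
= 3.285 MPa

3.285 MPa


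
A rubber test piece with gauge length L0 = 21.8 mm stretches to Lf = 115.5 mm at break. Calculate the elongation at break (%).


Elongation = (Lf - L0) / L0 * 100
= (115.5 - 21.8) / 21.8 * 100
= 93.7 / 21.8 * 100
= 429.8%

429.8%


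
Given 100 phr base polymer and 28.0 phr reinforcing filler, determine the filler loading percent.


Filler % = filler / (rubber + filler) * 100
= 28.0 / (100 + 28.0) * 100
= 28.0 / 128.0 * 100
= 21.88%

21.88%


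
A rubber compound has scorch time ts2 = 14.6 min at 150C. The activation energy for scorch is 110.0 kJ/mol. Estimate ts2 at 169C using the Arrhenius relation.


Convert temperatures: T1 = 150 + 273.15 = 423.15 K, T2 = 169 + 273.15 = 442.15 K
ts2_new = 14.6 * exp(110000 / 8.314 * (1/442.15 - 1/423.15))
1/T2 - 1/T1 = -1.0155e-04
ts2_new = 3.81 min

3.81 min


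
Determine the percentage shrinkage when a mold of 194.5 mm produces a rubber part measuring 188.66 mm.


Shrinkage = (mold - part) / mold * 100
= (194.5 - 188.66) / 194.5 * 100
= 5.84 / 194.5 * 100
= 3.0%

3.0%


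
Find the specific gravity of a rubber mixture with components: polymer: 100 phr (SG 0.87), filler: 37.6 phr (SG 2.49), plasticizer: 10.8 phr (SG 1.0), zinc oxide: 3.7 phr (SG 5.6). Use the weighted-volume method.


Sum of weights = 152.1
Volume contributions:
  polymer: 100/0.87 = 114.9425
  filler: 37.6/2.49 = 15.1004
  plasticizer: 10.8/1.0 = 10.8000
  zinc oxide: 3.7/5.6 = 0.6607
Sum of volumes = 141.5036
SG = 152.1 / 141.5036 = 1.075

SG = 1.075


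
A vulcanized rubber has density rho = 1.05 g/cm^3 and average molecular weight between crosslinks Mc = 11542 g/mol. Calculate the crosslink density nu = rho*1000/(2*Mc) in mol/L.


nu = rho * 1000 / (2 * Mc)
nu = 1.05 * 1000 / (2 * 11542)
nu = 1050.0 / 23084
nu = 0.0455 mol/L

0.0455 mol/L


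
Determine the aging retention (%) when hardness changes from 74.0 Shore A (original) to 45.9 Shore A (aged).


Retention = aged / original * 100
= 45.9 / 74.0 * 100
= 62.0%

62.0%


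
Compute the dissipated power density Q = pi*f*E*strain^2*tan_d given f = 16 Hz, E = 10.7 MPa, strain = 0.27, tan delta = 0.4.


Q = pi * f * E * strain^2 * tan_d
= pi * 16 * 10.7 * 0.27^2 * 0.4
= pi * 16 * 10.7 * 0.0729 * 0.4
= 15.6834

Q = 15.6834


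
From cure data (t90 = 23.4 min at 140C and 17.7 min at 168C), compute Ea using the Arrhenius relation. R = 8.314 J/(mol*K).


T1 = 413.15 K, T2 = 441.15 K
1/T1 - 1/T2 = 1.5363e-04
ln(t1/t2) = ln(23.4/17.7) = 0.2792
Ea = 8.314 * 0.2792 / 1.5363e-04 = 15108.3462 J/mol
Ea = 15.11 kJ/mol

15.11 kJ/mol


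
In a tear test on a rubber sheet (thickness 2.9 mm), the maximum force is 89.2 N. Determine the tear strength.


Tear strength = force / thickness
= 89.2 / 2.9
= 30.76 N/mm

30.76 N/mm


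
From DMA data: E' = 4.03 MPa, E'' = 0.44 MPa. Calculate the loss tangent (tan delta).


tan delta = E'' / E'
= 0.44 / 4.03
= 0.1092

tan delta = 0.1092


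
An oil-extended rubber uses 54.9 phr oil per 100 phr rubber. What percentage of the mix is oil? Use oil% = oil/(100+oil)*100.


Oil % = oil / (100 + oil) * 100
= 54.9 / (100 + 54.9) * 100
= 54.9 / 154.9 * 100
= 35.44%

35.44%


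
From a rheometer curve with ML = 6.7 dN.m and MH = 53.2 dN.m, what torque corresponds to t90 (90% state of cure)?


M90 = ML + 0.9 * (MH - ML)
M90 = 6.7 + 0.9 * (53.2 - 6.7)
M90 = 6.7 + 0.9 * 46.5
M90 = 48.55 dN.m

48.55 dN.m


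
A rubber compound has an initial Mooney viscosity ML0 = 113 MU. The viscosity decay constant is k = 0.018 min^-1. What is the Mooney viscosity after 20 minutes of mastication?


ML = ML0 * exp(-k * t)
ML = 113 * exp(-0.018 * 20)
ML = 113 * 0.6977
ML = 78.84 MU

78.84 MU


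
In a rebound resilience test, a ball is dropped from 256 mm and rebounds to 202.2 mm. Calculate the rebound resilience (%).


Resilience = h_rebound / h_drop * 100
= 202.2 / 256 * 100
= 79.0%

79.0%


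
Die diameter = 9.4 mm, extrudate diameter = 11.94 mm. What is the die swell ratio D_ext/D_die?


Die swell ratio = D_extrudate / D_die
= 11.94 / 9.4
= 1.27

Die swell = 1.27


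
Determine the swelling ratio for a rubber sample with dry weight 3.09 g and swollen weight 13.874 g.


Q = W_swollen / W_dry
Q = 13.874 / 3.09
Q = 4.49

Q = 4.49


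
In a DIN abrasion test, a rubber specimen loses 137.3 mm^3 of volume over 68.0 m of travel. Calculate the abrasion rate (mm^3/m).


Rate = volume_loss / distance
= 137.3 / 68.0
= 2.019 mm^3/m

2.019 mm^3/m


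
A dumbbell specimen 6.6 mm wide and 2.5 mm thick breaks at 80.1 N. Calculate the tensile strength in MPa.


Area = width * thickness = 6.6 * 2.5 = 16.5 mm^2
TS = force / area = 80.1 / 16.5 = 4.85 MPa

4.85 MPa


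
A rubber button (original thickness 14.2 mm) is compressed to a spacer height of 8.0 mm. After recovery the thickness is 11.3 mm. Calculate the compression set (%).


CS = (t0 - recovered) / (t0 - ts) * 100
= (14.2 - 11.3) / (14.2 - 8.0) * 100
= 2.9 / 6.2 * 100
= 46.8%

46.8%


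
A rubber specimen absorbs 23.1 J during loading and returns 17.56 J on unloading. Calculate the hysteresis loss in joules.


Hysteresis loss = loading - unloading
= 23.1 - 17.56
= 5.54 J

5.54 J


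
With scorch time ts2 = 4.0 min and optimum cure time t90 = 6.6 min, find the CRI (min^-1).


CRI = 100 / (t90 - ts2)
= 100 / (6.6 - 4.0)
= 100 / 2.6
= 38.46 min^-1

38.46 min^-1


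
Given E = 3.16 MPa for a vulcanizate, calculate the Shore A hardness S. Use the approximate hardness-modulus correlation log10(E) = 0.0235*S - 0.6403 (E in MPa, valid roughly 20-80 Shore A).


log10(E) = 0.0235*S - 0.6403  =>  S = (log10(E) + 0.6403) / 0.0235
log10(3.16) = 0.499687
S = (0.499687 + 0.6403) / 0.0235 = 1.139987 / 0.0235
S = 48.5

Shore A = 48.5


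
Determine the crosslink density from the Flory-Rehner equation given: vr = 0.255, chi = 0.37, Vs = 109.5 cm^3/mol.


ln(1 - vr) = ln(1 - 0.255) = -0.2944
Numerator = -((-0.2944) + 0.255 + 0.37 * 0.255^2) = 0.0153
Denominator = 109.5 * (0.255^(1/3) - 0.255/2) = 55.4763
nu = 0.0153 / 55.4763 = 2.7601e-04 mol/cm^3

2.7601e-04 mol/cm^3


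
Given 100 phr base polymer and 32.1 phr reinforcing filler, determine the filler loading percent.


Filler % = filler / (rubber + filler) * 100
= 32.1 / (100 + 32.1) * 100
= 32.1 / 132.1 * 100
= 24.3%

24.3%


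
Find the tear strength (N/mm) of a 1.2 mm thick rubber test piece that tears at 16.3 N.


Tear strength = force / thickness
= 16.3 / 1.2
= 13.58 N/mm

13.58 N/mm


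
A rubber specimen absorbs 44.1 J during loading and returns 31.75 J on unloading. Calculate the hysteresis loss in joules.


Hysteresis loss = loading - unloading
= 44.1 - 31.75
= 12.35 J

12.35 J


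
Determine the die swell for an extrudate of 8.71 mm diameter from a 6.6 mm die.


Die swell ratio = D_extrudate / D_die
= 8.71 / 6.6
= 1.32

Die swell = 1.32


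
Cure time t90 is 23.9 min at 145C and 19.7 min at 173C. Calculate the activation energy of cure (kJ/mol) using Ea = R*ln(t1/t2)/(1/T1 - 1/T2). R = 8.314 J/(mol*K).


T1 = 418.15 K, T2 = 446.15 K
1/T1 - 1/T2 = 1.5009e-04
ln(t1/t2) = ln(23.9/19.7) = 0.1933
Ea = 8.314 * 0.1933 / 1.5009e-04 = 10705.4904 J/mol
Ea = 10.71 kJ/mol

10.71 kJ/mol


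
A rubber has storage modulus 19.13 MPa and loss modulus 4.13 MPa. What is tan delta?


tan delta = E'' / E'
= 4.13 / 19.13
= 0.2159

tan delta = 0.2159


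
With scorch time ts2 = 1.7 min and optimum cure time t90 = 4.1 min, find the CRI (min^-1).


CRI = 100 / (t90 - ts2)
= 100 / (4.1 - 1.7)
= 100 / 2.4
= 41.67 min^-1

41.67 min^-1


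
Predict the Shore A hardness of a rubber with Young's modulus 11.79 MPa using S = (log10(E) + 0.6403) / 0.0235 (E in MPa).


log10(E) = 0.0235*S - 0.6403  =>  S = (log10(E) + 0.6403) / 0.0235
log10(11.79) = 1.071514
S = (1.071514 + 0.6403) / 0.0235 = 1.711814 / 0.0235
S = 72.8

Shore A = 72.8


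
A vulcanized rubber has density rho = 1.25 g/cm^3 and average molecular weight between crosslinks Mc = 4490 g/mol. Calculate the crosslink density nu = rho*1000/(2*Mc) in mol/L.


nu = rho * 1000 / (2 * Mc)
nu = 1.25 * 1000 / (2 * 4490)
nu = 1250.0 / 8980
nu = 0.1392 mol/L

0.1392 mol/L


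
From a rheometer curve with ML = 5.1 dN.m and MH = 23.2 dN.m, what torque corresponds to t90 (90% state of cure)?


M90 = ML + 0.9 * (MH - ML)
M90 = 5.1 + 0.9 * (23.2 - 5.1)
M90 = 5.1 + 0.9 * 18.1
M90 = 21.39 dN.m

21.39 dN.m


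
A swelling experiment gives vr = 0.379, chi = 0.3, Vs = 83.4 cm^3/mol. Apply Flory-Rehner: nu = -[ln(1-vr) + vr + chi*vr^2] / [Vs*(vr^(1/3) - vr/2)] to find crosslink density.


ln(1 - vr) = ln(1 - 0.379) = -0.4764
Numerator = -((-0.4764) + 0.379 + 0.3 * 0.379^2) = 0.0543
Denominator = 83.4 * (0.379^(1/3) - 0.379/2) = 44.5506
nu = 0.0543 / 44.5506 = 0.0012 mol/cm^3

0.0012 mol/cm^3


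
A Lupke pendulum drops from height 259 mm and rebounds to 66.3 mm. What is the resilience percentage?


Resilience = h_rebound / h_drop * 100
= 66.3 / 259 * 100
= 25.6%

25.6%


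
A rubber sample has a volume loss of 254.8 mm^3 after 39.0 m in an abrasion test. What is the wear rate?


Rate = volume_loss / distance
= 254.8 / 39.0
= 6.533 mm^3/m

6.533 mm^3/m


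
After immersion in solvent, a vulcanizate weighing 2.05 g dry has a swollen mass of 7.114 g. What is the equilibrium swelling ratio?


Q = W_swollen / W_dry
Q = 7.114 / 2.05
Q = 3.47

Q = 3.47


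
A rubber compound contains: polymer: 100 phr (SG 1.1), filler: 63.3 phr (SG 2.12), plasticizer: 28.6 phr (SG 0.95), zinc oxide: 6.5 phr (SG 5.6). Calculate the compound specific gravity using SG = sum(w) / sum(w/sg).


Sum of weights = 198.4
Volume contributions:
  polymer: 100/1.1 = 90.9091
  filler: 63.3/2.12 = 29.8585
  plasticizer: 28.6/0.95 = 30.1053
  zinc oxide: 6.5/5.6 = 1.1607
Sum of volumes = 152.0336
SG = 198.4 / 152.0336 = 1.305

SG = 1.305


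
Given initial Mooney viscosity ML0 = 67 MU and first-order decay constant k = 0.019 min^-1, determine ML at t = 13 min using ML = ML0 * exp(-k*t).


ML = ML0 * exp(-k * t)
ML = 67 * exp(-0.019 * 13)
ML = 67 * 0.7811
ML = 52.34 MU

52.34 MU


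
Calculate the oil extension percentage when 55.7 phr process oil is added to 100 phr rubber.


Oil % = oil / (100 + oil) * 100
= 55.7 / (100 + 55.7) * 100
= 55.7 / 155.7 * 100
= 35.77%

35.77%


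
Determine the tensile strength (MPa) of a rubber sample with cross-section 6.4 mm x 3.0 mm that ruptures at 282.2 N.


Area = width * thickness = 6.4 * 3.0 = 19.2 mm^2
TS = force / area = 282.2 / 19.2 = 14.7 MPa

14.7 MPa


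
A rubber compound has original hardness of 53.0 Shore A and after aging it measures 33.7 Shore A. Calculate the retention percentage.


Retention = aged / original * 100
= 33.7 / 53.0 * 100
= 63.6%

63.6%


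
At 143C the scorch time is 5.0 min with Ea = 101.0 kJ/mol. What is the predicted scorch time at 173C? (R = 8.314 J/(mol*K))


Convert temperatures: T1 = 143 + 273.15 = 416.15 K, T2 = 173 + 273.15 = 446.15 K
ts2_new = 5.0 * exp(101000 / 8.314 * (1/446.15 - 1/416.15))
1/T2 - 1/T1 = -1.6158e-04
ts2_new = 0.7 min

0.7 min


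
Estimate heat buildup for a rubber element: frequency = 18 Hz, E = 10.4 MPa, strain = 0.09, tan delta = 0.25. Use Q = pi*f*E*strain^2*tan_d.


Q = pi * f * E * strain^2 * tan_d
= pi * 18 * 10.4 * 0.09^2 * 0.25
= pi * 18 * 10.4 * 0.0081 * 0.25
= 1.1909

Q = 1.1909


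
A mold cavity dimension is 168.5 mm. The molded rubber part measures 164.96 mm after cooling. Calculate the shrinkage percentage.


Shrinkage = (mold - part) / mold * 100
= (168.5 - 164.96) / 168.5 * 100
= 3.54 / 168.5 * 100
= 2.1%

2.1%


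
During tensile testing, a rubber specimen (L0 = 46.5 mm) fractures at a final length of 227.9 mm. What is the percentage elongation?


Elongation = (Lf - L0) / L0 * 100
= (227.9 - 46.5) / 46.5 * 100
= 181.4 / 46.5 * 100
= 390.1%

390.1%


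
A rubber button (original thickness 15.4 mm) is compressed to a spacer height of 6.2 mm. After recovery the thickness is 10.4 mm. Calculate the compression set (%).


CS = (t0 - recovered) / (t0 - ts) * 100
= (15.4 - 10.4) / (15.4 - 6.2) * 100
= 5.0 / 9.2 * 100
= 54.3%

54.3%


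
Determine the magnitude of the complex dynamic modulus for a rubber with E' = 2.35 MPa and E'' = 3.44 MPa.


|E*| = sqrt(E'^2 + E''^2)
= sqrt(2.35^2 + 3.44^2)
= sqrt(5.5225 + 11.8336)
= 4.166 MPa

4.166 MPa


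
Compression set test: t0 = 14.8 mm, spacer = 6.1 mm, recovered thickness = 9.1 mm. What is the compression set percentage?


CS = (t0 - recovered) / (t0 - ts) * 100
= (14.8 - 9.1) / (14.8 - 6.1) * 100
= 5.7 / 8.7 * 100
= 65.5%

65.5%


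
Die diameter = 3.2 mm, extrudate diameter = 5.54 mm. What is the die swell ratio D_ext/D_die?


Die swell ratio = D_extrudate / D_die
= 5.54 / 3.2
= 1.731

Die swell = 1.731


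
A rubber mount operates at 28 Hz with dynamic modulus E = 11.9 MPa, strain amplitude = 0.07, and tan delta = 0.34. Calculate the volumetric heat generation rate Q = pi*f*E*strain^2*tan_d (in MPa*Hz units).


Q = pi * f * E * strain^2 * tan_d
= pi * 28 * 11.9 * 0.07^2 * 0.34
= pi * 28 * 11.9 * 0.0049 * 0.34
= 1.7439

Q = 1.7439


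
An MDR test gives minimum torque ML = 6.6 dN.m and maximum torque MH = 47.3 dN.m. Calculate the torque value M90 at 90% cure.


M90 = ML + 0.9 * (MH - ML)
M90 = 6.6 + 0.9 * (47.3 - 6.6)
M90 = 6.6 + 0.9 * 40.7
M90 = 43.23 dN.m

43.23 dN.m


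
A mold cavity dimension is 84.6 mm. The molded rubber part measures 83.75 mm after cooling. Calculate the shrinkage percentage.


Shrinkage = (mold - part) / mold * 100
= (84.6 - 83.75) / 84.6 * 100
= 0.85 / 84.6 * 100
= 1.0%

1.0%


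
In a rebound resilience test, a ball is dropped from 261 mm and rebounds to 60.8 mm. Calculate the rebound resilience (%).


Resilience = h_rebound / h_drop * 100
= 60.8 / 261 * 100
= 23.3%

23.3%


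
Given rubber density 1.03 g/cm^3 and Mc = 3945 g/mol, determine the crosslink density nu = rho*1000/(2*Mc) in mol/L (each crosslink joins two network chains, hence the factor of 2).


nu = rho * 1000 / (2 * Mc)
nu = 1.03 * 1000 / (2 * 3945)
nu = 1030.0 / 7890
nu = 0.1305 mol/L

0.1305 mol/L


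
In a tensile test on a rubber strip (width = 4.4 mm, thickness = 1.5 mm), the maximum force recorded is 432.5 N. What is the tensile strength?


Area = width * thickness = 4.4 * 1.5 = 6.6 mm^2
TS = force / area = 432.5 / 6.6 = 65.53 MPa

65.53 MPa


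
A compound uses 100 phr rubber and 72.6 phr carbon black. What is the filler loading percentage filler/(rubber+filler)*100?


Filler % = filler / (rubber + filler) * 100
= 72.6 / (100 + 72.6) * 100
= 72.6 / 172.6 * 100
= 42.06%

42.06%


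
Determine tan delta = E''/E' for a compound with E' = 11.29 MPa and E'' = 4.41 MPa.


tan delta = E'' / E'
= 4.41 / 11.29
= 0.3906

tan delta = 0.3906


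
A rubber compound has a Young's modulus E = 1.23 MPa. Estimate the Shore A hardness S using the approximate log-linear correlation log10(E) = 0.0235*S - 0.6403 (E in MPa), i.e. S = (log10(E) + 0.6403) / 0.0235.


log10(E) = 0.0235*S - 0.6403  =>  S = (log10(E) + 0.6403) / 0.0235
log10(1.23) = 0.089905
S = (0.089905 + 0.6403) / 0.0235 = 0.730205 / 0.0235
S = 31.1

Shore A = 31.1


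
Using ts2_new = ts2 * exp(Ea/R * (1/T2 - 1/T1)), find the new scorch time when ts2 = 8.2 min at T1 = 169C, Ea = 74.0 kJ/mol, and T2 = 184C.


Convert temperatures: T1 = 169 + 273.15 = 442.15 K, T2 = 184 + 273.15 = 457.15 K
ts2_new = 8.2 * exp(74000 / 8.314 * (1/457.15 - 1/442.15))
1/T2 - 1/T1 = -7.4210e-05
ts2_new = 4.24 min

4.24 min


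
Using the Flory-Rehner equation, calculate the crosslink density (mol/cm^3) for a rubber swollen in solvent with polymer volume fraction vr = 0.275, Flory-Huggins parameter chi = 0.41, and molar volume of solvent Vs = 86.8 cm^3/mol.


ln(1 - vr) = ln(1 - 0.275) = -0.3216
Numerator = -((-0.3216) + 0.275 + 0.41 * 0.275^2) = 0.0156
Denominator = 86.8 * (0.275^(1/3) - 0.275/2) = 44.5107
nu = 0.0156 / 44.5107 = 3.4997e-04 mol/cm^3

3.4997e-04 mol/cm^3


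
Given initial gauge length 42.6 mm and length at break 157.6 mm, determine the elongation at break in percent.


Elongation = (Lf - L0) / L0 * 100
= (157.6 - 42.6) / 42.6 * 100
= 115.0 / 42.6 * 100
= 270.0%

270.0%


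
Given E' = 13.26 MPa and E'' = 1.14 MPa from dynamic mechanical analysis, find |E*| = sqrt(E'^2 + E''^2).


|E*| = sqrt(E'^2 + E''^2)
= sqrt(13.26^2 + 1.14^2)
= sqrt(175.8276 + 1.2996)
= 13.309 MPa

13.309 MPa


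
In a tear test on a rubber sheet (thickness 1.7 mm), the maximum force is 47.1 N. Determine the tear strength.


Tear strength = force / thickness
= 47.1 / 1.7
= 27.71 N/mm

27.71 N/mm


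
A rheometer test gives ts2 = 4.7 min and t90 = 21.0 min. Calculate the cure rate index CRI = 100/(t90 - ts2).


CRI = 100 / (t90 - ts2)
= 100 / (21.0 - 4.7)
= 100 / 16.3
= 6.13 min^-1

6.13 min^-1


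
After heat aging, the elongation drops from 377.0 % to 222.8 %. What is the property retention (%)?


Retention = aged / original * 100
= 222.8 / 377.0 * 100
= 59.1%

59.1%


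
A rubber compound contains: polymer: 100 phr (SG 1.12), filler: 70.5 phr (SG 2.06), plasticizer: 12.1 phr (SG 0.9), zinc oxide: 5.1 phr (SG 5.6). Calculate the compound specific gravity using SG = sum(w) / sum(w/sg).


Sum of weights = 187.7
Volume contributions:
  polymer: 100/1.12 = 89.2857
  filler: 70.5/2.06 = 34.2233
  plasticizer: 12.1/0.9 = 13.4444
  zinc oxide: 5.1/5.6 = 0.9107
Sum of volumes = 137.8642
SG = 187.7 / 137.8642 = 1.361

SG = 1.361


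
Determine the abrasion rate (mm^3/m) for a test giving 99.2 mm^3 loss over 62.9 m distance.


Rate = volume_loss / distance
= 99.2 / 62.9
= 1.577 mm^3/m

1.577 mm^3/m


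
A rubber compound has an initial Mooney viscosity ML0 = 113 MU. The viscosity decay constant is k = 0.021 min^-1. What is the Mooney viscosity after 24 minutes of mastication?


ML = ML0 * exp(-k * t)
ML = 113 * exp(-0.021 * 24)
ML = 113 * 0.6041
ML = 68.26 MU

68.26 MU


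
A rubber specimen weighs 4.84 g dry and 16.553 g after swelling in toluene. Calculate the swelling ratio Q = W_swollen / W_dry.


Q = W_swollen / W_dry
Q = 16.553 / 4.84
Q = 3.42

Q = 3.42


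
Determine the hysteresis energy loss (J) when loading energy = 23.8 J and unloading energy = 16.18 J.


Hysteresis loss = loading - unloading
= 23.8 - 16.18
= 7.62 J

7.62 J


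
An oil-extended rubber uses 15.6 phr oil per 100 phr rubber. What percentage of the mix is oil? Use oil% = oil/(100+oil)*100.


Oil % = oil / (100 + oil) * 100
= 15.6 / (100 + 15.6) * 100
= 15.6 / 115.6 * 100
= 13.49%

13.49%


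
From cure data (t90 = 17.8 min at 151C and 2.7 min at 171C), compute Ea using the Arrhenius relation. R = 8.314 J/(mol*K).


T1 = 424.15 K, T2 = 444.15 K
1/T1 - 1/T2 = 1.0616e-04
ln(t1/t2) = ln(17.8/2.7) = 1.8859
Ea = 8.314 * 1.8859 / 1.0616e-04 = 147692.5447 J/mol
Ea = 147.69 kJ/mol

147.69 kJ/mol


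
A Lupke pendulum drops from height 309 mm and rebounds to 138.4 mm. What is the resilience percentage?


Resilience = h_rebound / h_drop * 100
= 138.4 / 309 * 100
= 44.8%

44.8%


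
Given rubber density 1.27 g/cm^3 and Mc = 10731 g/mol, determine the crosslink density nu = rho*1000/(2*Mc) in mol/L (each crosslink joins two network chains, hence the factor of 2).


nu = rho * 1000 / (2 * Mc)
nu = 1.27 * 1000 / (2 * 10731)
nu = 1270.0 / 21462
nu = 0.0592 mol/L

0.0592 mol/L


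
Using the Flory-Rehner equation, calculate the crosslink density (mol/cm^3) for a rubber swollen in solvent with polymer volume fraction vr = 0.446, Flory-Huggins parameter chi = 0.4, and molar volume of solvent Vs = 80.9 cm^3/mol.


ln(1 - vr) = ln(1 - 0.446) = -0.5906
Numerator = -((-0.5906) + 0.446 + 0.4 * 0.446^2) = 0.0650
Denominator = 80.9 * (0.446^(1/3) - 0.446/2) = 43.7695
nu = 0.0650 / 43.7695 = 0.0015 mol/cm^3

0.0015 mol/cm^3


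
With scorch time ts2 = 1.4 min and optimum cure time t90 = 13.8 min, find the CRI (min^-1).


CRI = 100 / (t90 - ts2)
= 100 / (13.8 - 1.4)
= 100 / 12.4
= 8.06 min^-1

8.06 min^-1


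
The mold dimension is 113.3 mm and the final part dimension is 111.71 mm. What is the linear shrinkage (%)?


Shrinkage = (mold - part) / mold * 100
= (113.3 - 111.71) / 113.3 * 100
= 1.59 / 113.3 * 100
= 1.4%

1.4%


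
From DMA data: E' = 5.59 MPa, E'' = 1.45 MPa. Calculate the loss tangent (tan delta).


tan delta = E'' / E'
= 1.45 / 5.59
= 0.2594

tan delta = 0.2594


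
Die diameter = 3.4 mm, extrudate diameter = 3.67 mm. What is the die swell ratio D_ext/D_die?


Die swell ratio = D_extrudate / D_die
= 3.67 / 3.4
= 1.079

Die swell = 1.079


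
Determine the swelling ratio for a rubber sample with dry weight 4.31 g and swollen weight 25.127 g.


Q = W_swollen / W_dry
Q = 25.127 / 4.31
Q = 5.83

Q = 5.83


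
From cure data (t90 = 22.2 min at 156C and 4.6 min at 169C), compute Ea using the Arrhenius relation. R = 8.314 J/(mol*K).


T1 = 429.15 K, T2 = 442.15 K
1/T1 - 1/T2 = 6.8512e-05
ln(t1/t2) = ln(22.2/4.6) = 1.5740
Ea = 8.314 * 1.5740 / 6.8512e-05 = 191011.7445 J/mol
Ea = 191.01 kJ/mol

191.01 kJ/mol


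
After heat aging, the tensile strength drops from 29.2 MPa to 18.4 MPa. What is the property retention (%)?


Retention = aged / original * 100
= 18.4 / 29.2 * 100
= 63.0%

63.0%


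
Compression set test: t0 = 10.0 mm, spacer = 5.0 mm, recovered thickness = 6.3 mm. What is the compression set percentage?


CS = (t0 - recovered) / (t0 - ts) * 100
= (10.0 - 6.3) / (10.0 - 5.0) * 100
= 3.7 / 5.0 * 100
= 74.0%

74.0%


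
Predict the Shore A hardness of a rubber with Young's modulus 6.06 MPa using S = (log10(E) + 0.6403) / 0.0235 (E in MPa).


log10(E) = 0.0235*S - 0.6403  =>  S = (log10(E) + 0.6403) / 0.0235
log10(6.06) = 0.782473
S = (0.782473 + 0.6403) / 0.0235 = 1.422773 / 0.0235
S = 60.5

Shore A = 60.5


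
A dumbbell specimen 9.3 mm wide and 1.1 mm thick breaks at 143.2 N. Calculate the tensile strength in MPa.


Area = width * thickness = 9.3 * 1.1 = 10.23 mm^2
TS = force / area = 143.2 / 10.23 = 14.0 MPa

14.0 MPa


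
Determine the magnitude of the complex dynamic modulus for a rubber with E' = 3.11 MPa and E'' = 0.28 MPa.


|E*| = sqrt(E'^2 + E''^2)
= sqrt(3.11^2 + 0.28^2)
= sqrt(9.6721 + 0.0784)
= 3.123 MPa

3.123 MPa


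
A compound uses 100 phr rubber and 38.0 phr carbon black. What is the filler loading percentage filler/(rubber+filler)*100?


Filler % = filler / (rubber + filler) * 100
= 38.0 / (100 + 38.0) * 100
= 38.0 / 138.0 * 100
= 27.54%

27.54%


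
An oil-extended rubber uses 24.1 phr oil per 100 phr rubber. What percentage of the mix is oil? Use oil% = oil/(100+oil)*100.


Oil % = oil / (100 + oil) * 100
= 24.1 / (100 + 24.1) * 100
= 24.1 / 124.1 * 100
= 19.42%

19.42%


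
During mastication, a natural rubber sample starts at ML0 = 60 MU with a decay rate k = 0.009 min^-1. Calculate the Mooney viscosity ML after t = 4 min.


ML = ML0 * exp(-k * t)
ML = 60 * exp(-0.009 * 4)
ML = 60 * 0.9646
ML = 57.88 MU

57.88 MU


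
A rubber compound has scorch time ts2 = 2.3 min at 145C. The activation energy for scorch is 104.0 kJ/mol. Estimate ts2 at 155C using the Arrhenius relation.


Convert temperatures: T1 = 145 + 273.15 = 418.15 K, T2 = 155 + 273.15 = 428.15 K
ts2_new = 2.3 * exp(104000 / 8.314 * (1/428.15 - 1/418.15))
1/T2 - 1/T1 = -5.5856e-05
ts2_new = 1.14 min

1.14 min


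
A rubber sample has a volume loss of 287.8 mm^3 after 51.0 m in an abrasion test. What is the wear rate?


Rate = volume_loss / distance
= 287.8 / 51.0
= 5.643 mm^3/m

5.643 mm^3/m


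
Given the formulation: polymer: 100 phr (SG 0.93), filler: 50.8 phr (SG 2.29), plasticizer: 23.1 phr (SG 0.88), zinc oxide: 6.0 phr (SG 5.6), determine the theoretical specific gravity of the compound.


Sum of weights = 179.9
Volume contributions:
  polymer: 100/0.93 = 107.5269
  filler: 50.8/2.29 = 22.1834
  plasticizer: 23.1/0.88 = 26.2500
  zinc oxide: 6.0/5.6 = 1.0714
Sum of volumes = 157.0317
SG = 179.9 / 157.0317 = 1.146

SG = 1.146


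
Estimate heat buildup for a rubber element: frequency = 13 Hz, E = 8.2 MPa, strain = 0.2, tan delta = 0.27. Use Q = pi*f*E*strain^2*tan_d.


Q = pi * f * E * strain^2 * tan_d
= pi * 13 * 8.2 * 0.2^2 * 0.27
= pi * 13 * 8.2 * 0.0400 * 0.27
= 3.6169

Q = 3.6169


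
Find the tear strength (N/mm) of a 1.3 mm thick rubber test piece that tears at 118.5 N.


Tear strength = force / thickness
= 118.5 / 1.3
= 91.15 N/mm

91.15 N/mm


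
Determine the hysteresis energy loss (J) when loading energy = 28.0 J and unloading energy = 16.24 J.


Hysteresis loss = loading - unloading
= 28.0 - 16.24
= 11.76 J

11.76 J


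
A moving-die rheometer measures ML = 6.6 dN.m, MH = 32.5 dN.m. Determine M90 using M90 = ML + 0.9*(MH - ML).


M90 = ML + 0.9 * (MH - ML)
M90 = 6.6 + 0.9 * (32.5 - 6.6)
M90 = 6.6 + 0.9 * 25.9
M90 = 29.91 dN.m

29.91 dN.m


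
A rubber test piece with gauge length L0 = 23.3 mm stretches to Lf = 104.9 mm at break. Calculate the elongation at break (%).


Elongation = (Lf - L0) / L0 * 100
= (104.9 - 23.3) / 23.3 * 100
= 81.6 / 23.3 * 100
= 350.2%

350.2%


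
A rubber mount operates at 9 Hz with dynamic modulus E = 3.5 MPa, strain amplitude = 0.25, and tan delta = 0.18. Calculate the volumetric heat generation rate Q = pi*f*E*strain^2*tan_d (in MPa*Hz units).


Q = pi * f * E * strain^2 * tan_d
= pi * 9 * 3.5 * 0.25^2 * 0.18
= pi * 9 * 3.5 * 0.0625 * 0.18
= 1.1133

Q = 1.1133


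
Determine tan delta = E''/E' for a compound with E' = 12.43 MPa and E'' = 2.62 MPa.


tan delta = E'' / E'
= 2.62 / 12.43
= 0.2108

tan delta = 0.2108


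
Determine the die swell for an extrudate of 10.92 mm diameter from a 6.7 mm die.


Die swell ratio = D_extrudate / D_die
= 10.92 / 6.7
= 1.63

Die swell = 1.63


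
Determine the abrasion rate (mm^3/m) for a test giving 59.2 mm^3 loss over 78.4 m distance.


Rate = volume_loss / distance
= 59.2 / 78.4
= 0.755 mm^3/m

0.755 mm^3/m


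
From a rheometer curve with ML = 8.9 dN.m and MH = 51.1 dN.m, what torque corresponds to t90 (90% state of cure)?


M90 = ML + 0.9 * (MH - ML)
M90 = 8.9 + 0.9 * (51.1 - 8.9)
M90 = 8.9 + 0.9 * 42.2
M90 = 46.88 dN.m

46.88 dN.m


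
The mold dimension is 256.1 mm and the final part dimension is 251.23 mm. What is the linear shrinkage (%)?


Shrinkage = (mold - part) / mold * 100
= (256.1 - 251.23) / 256.1 * 100
= 4.87 / 256.1 * 100
= 1.9%

1.9%


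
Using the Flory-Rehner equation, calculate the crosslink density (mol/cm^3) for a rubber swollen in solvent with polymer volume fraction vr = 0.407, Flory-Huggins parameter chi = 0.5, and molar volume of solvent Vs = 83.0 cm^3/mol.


ln(1 - vr) = ln(1 - 0.407) = -0.5226
Numerator = -((-0.5226) + 0.407 + 0.5 * 0.407^2) = 0.0327
Denominator = 83.0 * (0.407^(1/3) - 0.407/2) = 44.6191
nu = 0.0327 / 44.6191 = 7.3369e-04 mol/cm^3

7.3369e-04 mol/cm^3


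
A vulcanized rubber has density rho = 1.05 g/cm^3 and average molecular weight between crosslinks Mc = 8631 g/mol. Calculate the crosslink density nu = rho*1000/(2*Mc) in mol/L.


nu = rho * 1000 / (2 * Mc)
nu = 1.05 * 1000 / (2 * 8631)
nu = 1050.0 / 17262
nu = 0.0608 mol/L

0.0608 mol/L


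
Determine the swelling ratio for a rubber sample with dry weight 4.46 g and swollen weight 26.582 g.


Q = W_swollen / W_dry
Q = 26.582 / 4.46
Q = 5.96

Q = 5.96


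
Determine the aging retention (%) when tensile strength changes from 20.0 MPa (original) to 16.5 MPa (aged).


Retention = aged / original * 100
= 16.5 / 20.0 * 100
= 82.5%

82.5%


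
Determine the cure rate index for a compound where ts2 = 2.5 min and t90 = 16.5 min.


CRI = 100 / (t90 - ts2)
= 100 / (16.5 - 2.5)
= 100 / 14.0
= 7.14 min^-1

7.14 min^-1


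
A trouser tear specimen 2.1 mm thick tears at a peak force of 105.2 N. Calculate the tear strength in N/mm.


Tear strength = force / thickness
= 105.2 / 2.1
= 50.1 N/mm

50.1 N/mm


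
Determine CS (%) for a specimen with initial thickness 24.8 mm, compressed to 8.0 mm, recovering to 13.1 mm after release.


CS = (t0 - recovered) / (t0 - ts) * 100
= (24.8 - 13.1) / (24.8 - 8.0) * 100
= 11.7 / 16.8 * 100
= 69.6%

69.6%


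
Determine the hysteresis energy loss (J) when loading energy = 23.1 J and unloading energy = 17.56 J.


Hysteresis loss = loading - unloading
= 23.1 - 17.56
= 5.54 J

5.54 J


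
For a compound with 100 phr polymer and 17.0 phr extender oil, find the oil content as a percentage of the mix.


Oil % = oil / (100 + oil) * 100
= 17.0 / (100 + 17.0) * 100
= 17.0 / 117.0 * 100
= 14.53%

14.53%


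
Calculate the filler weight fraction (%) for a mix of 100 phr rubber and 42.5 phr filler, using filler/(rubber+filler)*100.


Filler % = filler / (rubber + filler) * 100
= 42.5 / (100 + 42.5) * 100
= 42.5 / 142.5 * 100
= 29.82%

29.82%
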